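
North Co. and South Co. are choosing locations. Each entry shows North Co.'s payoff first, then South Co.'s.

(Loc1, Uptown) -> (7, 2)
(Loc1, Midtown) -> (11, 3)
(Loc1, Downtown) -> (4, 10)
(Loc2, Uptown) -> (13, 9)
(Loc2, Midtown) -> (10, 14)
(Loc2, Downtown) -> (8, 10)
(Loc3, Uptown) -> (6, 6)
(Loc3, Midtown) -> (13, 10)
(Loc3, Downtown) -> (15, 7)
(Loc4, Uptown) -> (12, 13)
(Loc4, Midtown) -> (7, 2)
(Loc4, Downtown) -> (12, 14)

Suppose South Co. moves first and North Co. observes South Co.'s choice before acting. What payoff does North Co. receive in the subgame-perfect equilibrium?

13

Work backward from North Co.'s decision.
- Uptown → North Co. plays Loc2 (best of 7, 13, 6, 12); South Co. gets 9.
- Midtown → North Co. plays Loc3 (best of 11, 10, 13, 7); South Co. gets 10.
- Downtown → North Co. plays Loc3 (best of 4, 8, 15, 12); South Co. gets 7.
Among 9, 10, 7, the best is 10 at Midtown. Subgame-perfect outcome: (Loc3, Midtown) with payoffs (13, 10).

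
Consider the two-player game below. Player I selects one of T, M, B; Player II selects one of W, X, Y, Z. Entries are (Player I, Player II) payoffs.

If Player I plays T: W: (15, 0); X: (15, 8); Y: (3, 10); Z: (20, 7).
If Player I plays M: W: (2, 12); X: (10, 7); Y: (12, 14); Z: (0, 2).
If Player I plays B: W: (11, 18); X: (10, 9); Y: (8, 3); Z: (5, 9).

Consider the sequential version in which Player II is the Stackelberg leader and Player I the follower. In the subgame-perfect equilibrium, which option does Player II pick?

Y

Player I best-responds to each possible Player II move:
- W: BR = T, leader payoff 0.
- X: BR = T, leader payoff 8.
- Y: BR = M, leader payoff 14.
- Z: BR = T, leader payoff 7.
Player II's induced payoffs are 0, 8, 14, 7, so Player II commits to Y. Subgame-perfect outcome: (M, Y) with payoffs (12, 14).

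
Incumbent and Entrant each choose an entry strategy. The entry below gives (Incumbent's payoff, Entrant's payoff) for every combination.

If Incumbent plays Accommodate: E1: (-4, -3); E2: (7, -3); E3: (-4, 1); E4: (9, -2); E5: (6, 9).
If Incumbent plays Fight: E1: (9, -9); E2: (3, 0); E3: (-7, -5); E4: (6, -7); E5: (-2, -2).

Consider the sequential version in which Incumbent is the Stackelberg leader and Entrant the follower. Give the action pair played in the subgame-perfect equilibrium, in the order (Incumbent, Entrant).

Solve by backward induction (Incumbent leads).
- Accommodate → Entrant plays E5 (best of -3, -3, 1, -2, 9); Incumbent gets 6.
- Fight → Entrant plays E2 (best of -9, 0, -5, -7, -2); Incumbent gets 3.
Maximizing over 6, 3, Incumbent chooses Accommodate. Subgame-perfect outcome: (Accommodate, E5) with payoffs (6, 9).

(Accommodate, E5)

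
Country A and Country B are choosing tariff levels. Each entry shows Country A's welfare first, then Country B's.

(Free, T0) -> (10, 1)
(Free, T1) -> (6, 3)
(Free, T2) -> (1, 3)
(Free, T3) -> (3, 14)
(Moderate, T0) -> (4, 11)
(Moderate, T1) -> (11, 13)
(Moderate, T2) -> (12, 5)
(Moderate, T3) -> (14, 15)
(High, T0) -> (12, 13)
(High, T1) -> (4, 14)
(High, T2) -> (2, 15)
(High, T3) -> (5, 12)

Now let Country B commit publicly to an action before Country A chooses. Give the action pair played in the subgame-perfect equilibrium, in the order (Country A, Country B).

(Moderate, T3)

Country A best-responds to each possible Country B move:
- T0 → Country A plays High (best of 10, 4, 12); Country B gets 13.
- T1 → Country A plays Moderate (best of 6, 11, 4); Country B gets 13.
- T2 → Country A plays Moderate (best of 1, 12, 2); Country B gets 5.
- T3 → Country A plays Moderate (best of 3, 14, 5); Country B gets 15.
Maximizing over 13, 13, 5, 15, Country B chooses T3. Subgame-perfect outcome: (Moderate, T3) with payoffs (14, 15).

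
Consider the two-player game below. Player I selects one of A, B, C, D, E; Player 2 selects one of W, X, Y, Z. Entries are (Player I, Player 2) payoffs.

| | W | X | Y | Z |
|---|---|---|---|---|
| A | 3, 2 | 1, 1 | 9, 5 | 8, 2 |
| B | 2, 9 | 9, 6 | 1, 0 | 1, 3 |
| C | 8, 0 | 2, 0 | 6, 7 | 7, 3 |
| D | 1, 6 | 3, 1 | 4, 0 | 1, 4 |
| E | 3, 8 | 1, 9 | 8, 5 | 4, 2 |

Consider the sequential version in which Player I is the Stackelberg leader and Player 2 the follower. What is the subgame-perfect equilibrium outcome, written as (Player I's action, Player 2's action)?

Solve by backward induction (Player I leads).
- A → Player 2 plays Y (best of 2, 1, 5, 2); Player I gets 9.
- B → Player 2 plays W (best of 9, 6, 0, 3); Player I gets 2.
- C → Player 2 plays Y (best of 0, 0, 7, 3); Player I gets 6.
- D → Player 2 plays W (best of 6, 1, 0, 4); Player I gets 1.
- E → Player 2 plays X (best of 8, 9, 5, 2); Player I gets 1.
Player I's induced payoffs are 9, 2, 6, 1, 1, so Player I commits to A. Subgame-perfect outcome: (A, Y) with payoffs (9, 5).

(A, Y)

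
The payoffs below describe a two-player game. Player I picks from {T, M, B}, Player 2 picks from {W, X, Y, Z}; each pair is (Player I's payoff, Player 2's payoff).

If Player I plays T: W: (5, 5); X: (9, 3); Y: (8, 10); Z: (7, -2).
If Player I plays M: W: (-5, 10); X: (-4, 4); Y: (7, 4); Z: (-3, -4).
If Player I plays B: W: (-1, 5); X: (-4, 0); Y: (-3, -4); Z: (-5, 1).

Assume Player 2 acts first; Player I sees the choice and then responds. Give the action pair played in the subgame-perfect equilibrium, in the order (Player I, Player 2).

(T, Y)

Solve by backward induction (Player 2 leads).
- W → Player I plays T (best of 5, -5, -1); Player 2 gets 5.
- X → Player I plays T (best of 9, -4, -4); Player 2 gets 3.
- Y → Player I plays T (best of 8, 7, -3); Player 2 gets 10.
- Z → Player I plays T (best of 7, -3, -5); Player 2 gets -2.
Player 2's induced payoffs are 5, 3, 10, -2, so Player 2 commits to Y. Subgame-perfect outcome: (T, Y) with payoffs (8, 10).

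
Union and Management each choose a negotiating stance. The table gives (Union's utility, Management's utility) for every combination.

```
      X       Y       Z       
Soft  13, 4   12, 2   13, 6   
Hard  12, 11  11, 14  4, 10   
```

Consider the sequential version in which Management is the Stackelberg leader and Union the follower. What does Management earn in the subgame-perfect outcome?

6

Union best-responds to each possible Management move:
- X: Union compares 13, 12 and picks Soft; Management would get 4.
- Y: Union compares 12, 11 and picks Soft; Management would get 2.
- Z: Union compares 13, 4 and picks Soft; Management would get 6.
Maximizing over 4, 2, 6, Management chooses Z. Subgame-perfect outcome: (Soft, Z) with payoffs (13, 6).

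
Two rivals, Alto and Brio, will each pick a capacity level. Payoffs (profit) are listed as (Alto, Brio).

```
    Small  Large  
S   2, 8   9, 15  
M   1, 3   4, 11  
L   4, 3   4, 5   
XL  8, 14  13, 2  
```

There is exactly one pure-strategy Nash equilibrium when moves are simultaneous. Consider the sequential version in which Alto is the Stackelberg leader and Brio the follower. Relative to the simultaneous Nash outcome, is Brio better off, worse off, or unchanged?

Solve by backward induction (Alto leads).
- S: BR = Large, leader payoff 9.
- M: BR = Large, leader payoff 4.
- L: BR = Large, leader payoff 4.
- XL: BR = Small, leader payoff 8.
Among 9, 4, 4, 8, the best is 9 at S. Subgame-perfect outcome: (S, Large) with payoffs (9, 15).
For the simultaneous game, intersect best replies.
Alto's best replies: Small→XL; Large→XL.
Brio's best replies: S→Large; M→Large; L→Large; XL→Small.
The unique mutual best reply is (XL, Small), giving (8, 14).
Brio earns 15 sequentially versus 14 at the Nash outcome: better off.

better off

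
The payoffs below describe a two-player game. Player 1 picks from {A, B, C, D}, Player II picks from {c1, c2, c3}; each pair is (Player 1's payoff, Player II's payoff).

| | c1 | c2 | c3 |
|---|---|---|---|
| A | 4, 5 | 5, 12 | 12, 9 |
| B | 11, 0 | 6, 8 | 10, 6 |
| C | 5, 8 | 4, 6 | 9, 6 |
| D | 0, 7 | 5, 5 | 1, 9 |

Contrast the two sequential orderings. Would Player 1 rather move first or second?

If Player 1 leads: Player II's best replies are A→c2, B→c2, C→c1, D→c3; Player 1's induced payoffs 5, 6, 5, 1; outcome (B, c2), payoffs (6, 8).
If Player II leads: Player 1's best replies are c1→B, c2→B, c3→A; Player II's induced payoffs 0, 8, 9; outcome (A, c3), payoffs (12, 9).
Player 1 gets 6 moving first and 12 moving second, so Player 1 prefers to move second.

second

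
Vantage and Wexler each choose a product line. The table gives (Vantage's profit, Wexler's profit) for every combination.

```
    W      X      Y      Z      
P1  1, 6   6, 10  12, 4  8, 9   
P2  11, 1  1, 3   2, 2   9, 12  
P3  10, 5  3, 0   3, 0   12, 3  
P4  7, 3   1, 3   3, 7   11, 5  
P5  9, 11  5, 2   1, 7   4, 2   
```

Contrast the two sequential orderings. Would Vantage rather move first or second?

If Vantage leads: Wexler's best replies are P1→X, P2→Z, P3→W, P4→Y, P5→W; Vantage's induced payoffs 6, 9, 10, 3, 9; outcome (P3, W), payoffs (10, 5).
If Wexler leads: Vantage's best replies are W→P2, X→P1, Y→P1, Z→P3; Wexler's induced payoffs 1, 10, 4, 3; outcome (P1, X), payoffs (6, 10).
Vantage gets 10 moving first and 6 moving second, so Vantage prefers to move first.

first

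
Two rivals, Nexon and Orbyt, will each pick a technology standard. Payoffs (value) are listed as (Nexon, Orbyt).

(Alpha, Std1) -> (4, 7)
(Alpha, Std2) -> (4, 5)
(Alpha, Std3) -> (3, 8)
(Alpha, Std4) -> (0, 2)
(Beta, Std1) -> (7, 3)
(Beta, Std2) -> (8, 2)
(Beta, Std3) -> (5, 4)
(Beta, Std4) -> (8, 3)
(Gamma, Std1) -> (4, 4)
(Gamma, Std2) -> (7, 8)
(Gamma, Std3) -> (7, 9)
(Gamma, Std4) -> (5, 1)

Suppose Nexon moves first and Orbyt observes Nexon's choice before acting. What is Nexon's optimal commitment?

Orbyt best-responds to each possible Nexon move:
- Alpha: BR = Std3, leader payoff 3.
- Beta: BR = Std3, leader payoff 5.
- Gamma: BR = Std3, leader payoff 7.
Among 3, 5, 7, the best is 7 at Gamma. Subgame-perfect outcome: (Gamma, Std3) with payoffs (7, 9).

Gamma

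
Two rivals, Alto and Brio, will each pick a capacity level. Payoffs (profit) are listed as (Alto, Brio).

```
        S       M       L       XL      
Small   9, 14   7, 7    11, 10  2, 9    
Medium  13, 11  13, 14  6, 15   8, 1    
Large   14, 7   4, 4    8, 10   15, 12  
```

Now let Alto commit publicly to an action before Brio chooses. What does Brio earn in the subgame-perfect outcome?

12

Backward induction with Alto moving first.
- Small: BR = S, leader payoff 9.
- Medium: BR = L, leader payoff 6.
- Large: BR = XL, leader payoff 15.
Among 9, 6, 15, the best is 15 at Large. Subgame-perfect outcome: (Large, XL) with payoffs (15, 12).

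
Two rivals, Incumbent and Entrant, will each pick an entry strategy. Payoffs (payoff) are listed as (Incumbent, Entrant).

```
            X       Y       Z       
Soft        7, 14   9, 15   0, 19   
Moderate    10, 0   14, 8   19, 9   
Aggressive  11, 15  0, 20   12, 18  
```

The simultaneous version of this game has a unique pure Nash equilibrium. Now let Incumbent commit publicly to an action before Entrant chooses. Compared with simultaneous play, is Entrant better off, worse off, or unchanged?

Backward induction with Incumbent moving first.
- Soft: Entrant compares 14, 15, 19 and picks Z; Incumbent would get 0.
- Moderate: Entrant compares 0, 8, 9 and picks Z; Incumbent would get 19.
- Aggressive: Entrant compares 15, 20, 18 and picks Y; Incumbent would get 0.
Incumbent's induced payoffs are 0, 19, 0, so Incumbent commits to Moderate. Subgame-perfect outcome: (Moderate, Z) with payoffs (19, 9).
Under simultaneous play:
Incumbent's best replies: X→Aggressive; Y→Moderate; Z→Moderate.
Entrant's best replies: Soft→Z; Moderate→Z; Aggressive→Y.
Only (Moderate, Z) has each player best-responding; Nash payoffs (19, 9).
Entrant earns 9 sequentially versus 9 at the Nash outcome: unchanged.

unchanged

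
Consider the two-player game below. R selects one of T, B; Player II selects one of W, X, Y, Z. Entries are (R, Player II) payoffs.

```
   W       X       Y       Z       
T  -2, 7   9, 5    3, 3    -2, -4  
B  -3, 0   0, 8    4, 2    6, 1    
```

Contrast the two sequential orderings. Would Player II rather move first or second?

If R leads: Player II's best replies are T→W, B→X; R's induced payoffs -2, 0; outcome (B, X), payoffs (0, 8).
If Player II leads: R's best replies are W→T, X→T, Y→B, Z→B; Player II's induced payoffs 7, 5, 2, 1; outcome (T, W), payoffs (-2, 7).
Player II gets 7 moving first and 8 moving second, so Player II prefers to move second.

second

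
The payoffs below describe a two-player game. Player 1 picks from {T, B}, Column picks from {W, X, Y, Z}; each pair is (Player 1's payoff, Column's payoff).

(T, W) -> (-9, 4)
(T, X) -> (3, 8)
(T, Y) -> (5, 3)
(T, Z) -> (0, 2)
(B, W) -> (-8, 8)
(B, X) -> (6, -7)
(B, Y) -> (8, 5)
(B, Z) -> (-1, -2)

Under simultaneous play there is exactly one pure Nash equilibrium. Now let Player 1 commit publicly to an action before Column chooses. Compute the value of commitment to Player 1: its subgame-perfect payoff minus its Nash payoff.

11

Backward induction with Player 1 moving first.
- T: BR = X, leader payoff 3.
- B: BR = W, leader payoff -8.
Player 1's induced payoffs are 3, -8, so Player 1 commits to T. Subgame-perfect outcome: (T, X) with payoffs (3, 8).
Now find the simultaneous Nash equilibrium.
Player 1's best replies: W→B; X→B; Y→B; Z→T.
Column's best replies: T→X; B→W.
Only (B, W) has each player best-responding; Nash payoffs (-8, 8).
Player 1's commitment gain: 3 − -8 = 11.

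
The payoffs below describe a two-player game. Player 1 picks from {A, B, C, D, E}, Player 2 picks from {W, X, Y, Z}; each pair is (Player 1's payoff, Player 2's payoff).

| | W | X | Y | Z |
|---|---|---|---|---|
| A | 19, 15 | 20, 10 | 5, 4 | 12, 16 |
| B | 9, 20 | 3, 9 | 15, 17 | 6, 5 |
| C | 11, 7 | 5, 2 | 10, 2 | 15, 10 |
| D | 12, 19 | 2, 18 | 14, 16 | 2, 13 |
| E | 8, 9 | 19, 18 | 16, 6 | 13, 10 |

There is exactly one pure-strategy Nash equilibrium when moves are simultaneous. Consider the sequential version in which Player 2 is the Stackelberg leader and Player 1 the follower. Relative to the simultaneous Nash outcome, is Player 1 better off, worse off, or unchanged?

better off

Player 1 best-responds to each possible Player 2 move:
- W → Player 1 plays A (best of 19, 9, 11, 12, 8); Player 2 gets 15.
- X → Player 1 plays A (best of 20, 3, 5, 2, 19); Player 2 gets 10.
- Y → Player 1 plays E (best of 5, 15, 10, 14, 16); Player 2 gets 6.
- Z → Player 1 plays C (best of 12, 6, 15, 2, 13); Player 2 gets 10.
Among 15, 10, 6, 10, the best is 15 at W. Subgame-perfect outcome: (A, W) with payoffs (19, 15).
Now find the simultaneous Nash equilibrium.
Player 1's best replies: W→A; X→A; Y→E; Z→C.
Player 2's best replies: A→Z; B→W; C→Z; D→W; E→X.
Only (C, Z) has each player best-responding; Nash payoffs (15, 10).
Player 1 earns 19 sequentially versus 15 at the Nash outcome: better off.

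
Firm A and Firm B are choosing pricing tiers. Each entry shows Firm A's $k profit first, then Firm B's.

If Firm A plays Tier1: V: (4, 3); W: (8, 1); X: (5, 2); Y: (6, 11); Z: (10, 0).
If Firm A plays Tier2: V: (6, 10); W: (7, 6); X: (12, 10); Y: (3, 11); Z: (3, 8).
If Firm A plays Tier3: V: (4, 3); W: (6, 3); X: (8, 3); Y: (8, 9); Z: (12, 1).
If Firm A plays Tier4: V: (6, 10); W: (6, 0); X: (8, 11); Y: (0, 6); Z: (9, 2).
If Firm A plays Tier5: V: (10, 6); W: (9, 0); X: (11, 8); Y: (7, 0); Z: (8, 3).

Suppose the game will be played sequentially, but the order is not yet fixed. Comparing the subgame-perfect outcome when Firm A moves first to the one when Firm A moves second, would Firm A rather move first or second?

If Firm A leads: Firm B's best replies are Tier1→Y, Tier2→Y, Tier3→Y, Tier4→X, Tier5→X; Firm A's induced payoffs 6, 3, 8, 8, 11; outcome (Tier5, X), payoffs (11, 8).
If Firm B leads: Firm A's best replies are V→Tier5, W→Tier5, X→Tier2, Y→Tier3, Z→Tier3; Firm B's induced payoffs 6, 0, 10, 9, 1; outcome (Tier2, X), payoffs (12, 10).
Firm A gets 11 moving first and 12 moving second, so Firm A prefers to move second.

second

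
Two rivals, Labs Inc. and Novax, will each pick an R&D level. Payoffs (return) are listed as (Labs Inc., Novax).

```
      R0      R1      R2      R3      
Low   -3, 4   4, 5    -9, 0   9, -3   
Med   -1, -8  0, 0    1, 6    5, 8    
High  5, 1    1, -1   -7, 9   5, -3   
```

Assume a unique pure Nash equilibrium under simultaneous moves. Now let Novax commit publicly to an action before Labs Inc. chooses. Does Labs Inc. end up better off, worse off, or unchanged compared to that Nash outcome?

Work backward from Labs Inc.'s decision.
- R0: Labs Inc. compares -3, -1, 5 and picks High; Novax would get 1.
- R1: Labs Inc. compares 4, 0, 1 and picks Low; Novax would get 5.
- R2: Labs Inc. compares -9, 1, -7 and picks Med; Novax would get 6.
- R3: Labs Inc. compares 9, 5, 5 and picks Low; Novax would get -3.
Among 1, 5, 6, -3, the best is 6 at R2. Subgame-perfect outcome: (Med, R2) with payoffs (1, 6).
Now find the simultaneous Nash equilibrium.
Labs Inc.'s best replies: R0→High; R1→Low; R2→Med; R3→Low.
Novax's best replies: Low→R1; Med→R3; High→R2.
Only (Low, R1) has each player best-responding; Nash payoffs (4, 5).
Labs Inc. earns 1 sequentially versus 4 at the Nash outcome: worse off.

worse off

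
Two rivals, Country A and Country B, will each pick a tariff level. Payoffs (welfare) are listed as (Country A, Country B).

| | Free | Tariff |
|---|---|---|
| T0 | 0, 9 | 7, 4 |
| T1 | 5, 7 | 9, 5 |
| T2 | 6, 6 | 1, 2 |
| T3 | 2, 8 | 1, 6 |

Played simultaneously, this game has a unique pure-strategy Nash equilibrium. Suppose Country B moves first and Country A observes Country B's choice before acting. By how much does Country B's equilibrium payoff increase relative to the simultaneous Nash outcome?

Work backward from Country A's decision.
- Free: Country A compares 0, 5, 6, 2 and picks T2; Country B would get 6.
- Tariff: Country A compares 7, 9, 1, 1 and picks T1; Country B would get 5.
Maximizing over 6, 5, Country B chooses Free. Subgame-perfect outcome: (T2, Free) with payoffs (6, 6).
Now find the simultaneous Nash equilibrium.
Country A's best replies: Free→T2; Tariff→T1.
Country B's best replies: T0→Free; T1→Free; T2→Free; T3→Free.
The unique mutual best reply is (T2, Free), giving (6, 6).
Country B's commitment gain: 6 − 6 = 0.

0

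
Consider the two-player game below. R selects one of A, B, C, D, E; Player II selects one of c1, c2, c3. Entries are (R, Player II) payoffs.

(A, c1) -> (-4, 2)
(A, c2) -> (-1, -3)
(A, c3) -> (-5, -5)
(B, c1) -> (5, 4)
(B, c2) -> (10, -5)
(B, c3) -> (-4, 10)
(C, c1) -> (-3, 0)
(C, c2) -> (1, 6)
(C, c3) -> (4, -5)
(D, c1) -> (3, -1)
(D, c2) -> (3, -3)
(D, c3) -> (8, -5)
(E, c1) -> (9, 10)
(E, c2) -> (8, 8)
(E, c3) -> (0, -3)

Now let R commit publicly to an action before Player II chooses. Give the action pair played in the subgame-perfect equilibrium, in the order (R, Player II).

(E, c1)

Work backward from Player II's decision.
- A → Player II plays c1 (best of 2, -3, -5); R gets -4.
- B → Player II plays c3 (best of 4, -5, 10); R gets -4.
- C → Player II plays c2 (best of 0, 6, -5); R gets 1.
- D → Player II plays c1 (best of -1, -3, -5); R gets 3.
- E → Player II plays c1 (best of 10, 8, -3); R gets 9.
R's induced payoffs are -4, -4, 1, 3, 9, so R commits to E. Subgame-perfect outcome: (E, c1) with payoffs (9, 10).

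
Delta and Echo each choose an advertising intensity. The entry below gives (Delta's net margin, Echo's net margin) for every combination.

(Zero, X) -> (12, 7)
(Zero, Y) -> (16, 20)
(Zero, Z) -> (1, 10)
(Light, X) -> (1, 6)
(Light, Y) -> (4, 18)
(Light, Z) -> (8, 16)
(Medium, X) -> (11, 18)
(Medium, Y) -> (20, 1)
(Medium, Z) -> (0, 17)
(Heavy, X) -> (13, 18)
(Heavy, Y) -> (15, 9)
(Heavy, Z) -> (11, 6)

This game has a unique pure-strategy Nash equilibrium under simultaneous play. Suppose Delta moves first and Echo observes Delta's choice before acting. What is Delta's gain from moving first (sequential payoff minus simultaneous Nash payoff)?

Backward induction with Delta moving first.
- Zero: Echo compares 7, 20, 10 and picks Y; Delta would get 16.
- Light: Echo compares 6, 18, 16 and picks Y; Delta would get 4.
- Medium: Echo compares 18, 1, 17 and picks X; Delta would get 11.
- Heavy: Echo compares 18, 9, 6 and picks X; Delta would get 13.
Delta's induced payoffs are 16, 4, 11, 13, so Delta commits to Zero. Subgame-perfect outcome: (Zero, Y) with payoffs (16, 20).
Under simultaneous play:
Delta's best replies: X→Heavy; Y→Medium; Z→Heavy.
Echo's best replies: Zero→Y; Light→Y; Medium→X; Heavy→X.
Only (Heavy, X) has each player best-responding; Nash payoffs (13, 18).
Delta's commitment gain: 16 − 13 = 3.

3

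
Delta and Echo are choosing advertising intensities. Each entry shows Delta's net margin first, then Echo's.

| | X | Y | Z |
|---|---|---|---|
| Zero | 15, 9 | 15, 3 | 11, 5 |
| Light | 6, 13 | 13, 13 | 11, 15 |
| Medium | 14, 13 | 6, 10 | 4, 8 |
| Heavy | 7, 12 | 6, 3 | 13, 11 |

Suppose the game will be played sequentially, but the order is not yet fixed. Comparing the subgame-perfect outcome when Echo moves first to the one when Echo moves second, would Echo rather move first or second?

first

If Delta leads: Echo's best replies are Zero→X, Light→Z, Medium→X, Heavy→X; Delta's induced payoffs 15, 11, 14, 7; outcome (Zero, X), payoffs (15, 9).
If Echo leads: Delta's best replies are X→Zero, Y→Zero, Z→Heavy; Echo's induced payoffs 9, 3, 11; outcome (Heavy, Z), payoffs (13, 11).
Echo gets 11 moving first and 9 moving second, so Echo prefers to move first.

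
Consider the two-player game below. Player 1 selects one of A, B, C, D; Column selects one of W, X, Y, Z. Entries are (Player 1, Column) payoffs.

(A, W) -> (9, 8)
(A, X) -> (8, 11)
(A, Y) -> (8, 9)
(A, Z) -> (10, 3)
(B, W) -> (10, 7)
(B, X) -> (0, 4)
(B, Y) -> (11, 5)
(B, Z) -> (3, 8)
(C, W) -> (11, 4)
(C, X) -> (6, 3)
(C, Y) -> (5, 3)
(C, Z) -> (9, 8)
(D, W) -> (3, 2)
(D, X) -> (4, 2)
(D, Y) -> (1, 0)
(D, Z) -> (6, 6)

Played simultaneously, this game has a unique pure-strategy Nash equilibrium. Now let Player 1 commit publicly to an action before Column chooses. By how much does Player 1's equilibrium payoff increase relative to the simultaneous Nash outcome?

1

Column best-responds to each possible Player 1 move:
- A: BR = X, leader payoff 8.
- B: BR = Z, leader payoff 3.
- C: BR = Z, leader payoff 9.
- D: BR = Z, leader payoff 6.
Player 1's induced payoffs are 8, 3, 9, 6, so Player 1 commits to C. Subgame-perfect outcome: (C, Z) with payoffs (9, 8).
Now find the simultaneous Nash equilibrium.
Player 1's best replies: W→C; X→A; Y→B; Z→A.
Column's best replies: A→X; B→Z; C→Z; D→Z.
The unique mutual best reply is (A, X), giving (8, 11).
Player 1's commitment gain: 9 − 8 = 1.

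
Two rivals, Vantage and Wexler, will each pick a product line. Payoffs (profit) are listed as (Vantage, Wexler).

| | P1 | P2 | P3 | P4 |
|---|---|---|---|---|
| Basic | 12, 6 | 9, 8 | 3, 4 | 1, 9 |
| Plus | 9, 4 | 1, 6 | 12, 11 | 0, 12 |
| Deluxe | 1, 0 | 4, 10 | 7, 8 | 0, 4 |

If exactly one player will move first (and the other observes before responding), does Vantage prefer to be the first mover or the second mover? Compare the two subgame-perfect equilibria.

If Vantage leads: Wexler's best replies are Basic→P4, Plus→P4, Deluxe→P2; Vantage's induced payoffs 1, 0, 4; outcome (Deluxe, P2), payoffs (4, 10).
If Wexler leads: Vantage's best replies are P1→Basic, P2→Basic, P3→Plus, P4→Basic; Wexler's induced payoffs 6, 8, 11, 9; outcome (Plus, P3), payoffs (12, 11).
Vantage gets 4 moving first and 12 moving second, so Vantage prefers to move second.

second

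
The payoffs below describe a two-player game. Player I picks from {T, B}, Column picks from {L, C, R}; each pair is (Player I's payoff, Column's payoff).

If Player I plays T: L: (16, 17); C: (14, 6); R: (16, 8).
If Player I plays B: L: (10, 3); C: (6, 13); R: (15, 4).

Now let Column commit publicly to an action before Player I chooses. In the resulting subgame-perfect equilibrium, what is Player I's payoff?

Solve by backward induction (Column leads).
- L → Player I plays T (best of 16, 10); Column gets 17.
- C → Player I plays T (best of 14, 6); Column gets 6.
- R → Player I plays T (best of 16, 15); Column gets 8.
Among 17, 6, 8, the best is 17 at L. Subgame-perfect outcome: (T, L) with payoffs (16, 17).

16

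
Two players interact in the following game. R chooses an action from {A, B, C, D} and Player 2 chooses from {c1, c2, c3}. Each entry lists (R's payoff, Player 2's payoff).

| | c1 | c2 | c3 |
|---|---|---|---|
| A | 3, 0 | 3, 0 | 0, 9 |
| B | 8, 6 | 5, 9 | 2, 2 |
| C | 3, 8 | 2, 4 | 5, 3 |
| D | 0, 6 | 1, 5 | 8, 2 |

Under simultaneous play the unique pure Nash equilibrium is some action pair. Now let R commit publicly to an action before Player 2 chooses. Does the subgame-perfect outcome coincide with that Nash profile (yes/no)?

yes

Work backward from Player 2's decision.
- A → Player 2 plays c3 (best of 0, 0, 9); R gets 0.
- B → Player 2 plays c2 (best of 6, 9, 2); R gets 5.
- C → Player 2 plays c1 (best of 8, 4, 3); R gets 3.
- D → Player 2 plays c1 (best of 6, 5, 2); R gets 0.
Among 0, 5, 3, 0, the best is 5 at B. Subgame-perfect outcome: (B, c2) with payoffs (5, 9).
Under simultaneous play:
R's best replies: c1→B; c2→B; c3→D.
Player 2's best replies: A→c3; B→c2; C→c1; D→c1.
Only (B, c2) has each player best-responding; Nash payoffs (5, 9).
Sequential outcome (B, c2) coincides with the Nash profile (B, c2).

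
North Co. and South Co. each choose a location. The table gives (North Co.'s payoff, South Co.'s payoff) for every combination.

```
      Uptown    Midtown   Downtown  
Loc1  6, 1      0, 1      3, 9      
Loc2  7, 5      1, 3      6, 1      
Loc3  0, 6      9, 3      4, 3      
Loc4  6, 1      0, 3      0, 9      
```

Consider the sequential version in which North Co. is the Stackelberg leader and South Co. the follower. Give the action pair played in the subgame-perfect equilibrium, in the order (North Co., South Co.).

Solve by backward induction (North Co. leads).
- Loc1 → South Co. plays Downtown (best of 1, 1, 9); North Co. gets 3.
- Loc2 → South Co. plays Uptown (best of 5, 3, 1); North Co. gets 7.
- Loc3 → South Co. plays Uptown (best of 6, 3, 3); North Co. gets 0.
- Loc4 → South Co. plays Downtown (best of 1, 3, 9); North Co. gets 0.
Among 3, 7, 0, 0, the best is 7 at Loc2. Subgame-perfect outcome: (Loc2, Uptown) with payoffs (7, 5).

(Loc2, Uptown)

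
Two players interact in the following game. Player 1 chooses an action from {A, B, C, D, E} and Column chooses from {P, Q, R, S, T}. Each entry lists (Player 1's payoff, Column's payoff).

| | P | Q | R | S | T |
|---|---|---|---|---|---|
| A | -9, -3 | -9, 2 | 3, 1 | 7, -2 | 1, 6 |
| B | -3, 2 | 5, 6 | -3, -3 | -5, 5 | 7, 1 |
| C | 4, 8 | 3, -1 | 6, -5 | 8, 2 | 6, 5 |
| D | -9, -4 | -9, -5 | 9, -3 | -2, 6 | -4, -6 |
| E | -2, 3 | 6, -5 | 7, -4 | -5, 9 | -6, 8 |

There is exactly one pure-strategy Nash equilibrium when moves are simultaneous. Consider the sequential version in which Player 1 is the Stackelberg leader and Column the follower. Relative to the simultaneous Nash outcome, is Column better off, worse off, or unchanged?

worse off

Work backward from Column's decision.
- A → Column plays T (best of -3, 2, 1, -2, 6); Player 1 gets 1.
- B → Column plays Q (best of 2, 6, -3, 5, 1); Player 1 gets 5.
- C → Column plays P (best of 8, -1, -5, 2, 5); Player 1 gets 4.
- D → Column plays S (best of -4, -5, -3, 6, -6); Player 1 gets -2.
- E → Column plays S (best of 3, -5, -4, 9, 8); Player 1 gets -5.
Among 1, 5, 4, -2, -5, the best is 5 at B. Subgame-perfect outcome: (B, Q) with payoffs (5, 6).
Under simultaneous play:
Player 1's best replies: P→C; Q→E; R→D; S→C; T→B.
Column's best replies: A→T; B→Q; C→P; D→S; E→S.
The unique mutual best reply is (C, P), giving (4, 8).
Column earns 6 sequentially versus 8 at the Nash outcome: worse off.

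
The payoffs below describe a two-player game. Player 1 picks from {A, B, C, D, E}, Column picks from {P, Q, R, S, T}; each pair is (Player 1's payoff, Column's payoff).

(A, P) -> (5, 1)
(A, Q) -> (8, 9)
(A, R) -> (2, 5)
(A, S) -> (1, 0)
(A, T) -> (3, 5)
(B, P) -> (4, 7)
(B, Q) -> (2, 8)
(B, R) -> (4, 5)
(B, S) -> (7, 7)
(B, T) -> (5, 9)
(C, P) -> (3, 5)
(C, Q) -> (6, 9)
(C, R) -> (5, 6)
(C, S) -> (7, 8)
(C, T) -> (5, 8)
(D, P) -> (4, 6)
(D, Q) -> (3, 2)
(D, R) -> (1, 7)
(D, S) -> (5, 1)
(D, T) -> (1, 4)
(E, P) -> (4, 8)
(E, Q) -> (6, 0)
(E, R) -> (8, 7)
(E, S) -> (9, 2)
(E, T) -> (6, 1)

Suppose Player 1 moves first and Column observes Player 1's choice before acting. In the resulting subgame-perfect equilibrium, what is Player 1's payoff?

8

Backward induction with Player 1 moving first.
- A: BR = Q, leader payoff 8.
- B: BR = T, leader payoff 5.
- C: BR = Q, leader payoff 6.
- D: BR = R, leader payoff 1.
- E: BR = P, leader payoff 4.
Maximizing over 8, 5, 6, 1, 4, Player 1 chooses A. Subgame-perfect outcome: (A, Q) with payoffs (8, 9).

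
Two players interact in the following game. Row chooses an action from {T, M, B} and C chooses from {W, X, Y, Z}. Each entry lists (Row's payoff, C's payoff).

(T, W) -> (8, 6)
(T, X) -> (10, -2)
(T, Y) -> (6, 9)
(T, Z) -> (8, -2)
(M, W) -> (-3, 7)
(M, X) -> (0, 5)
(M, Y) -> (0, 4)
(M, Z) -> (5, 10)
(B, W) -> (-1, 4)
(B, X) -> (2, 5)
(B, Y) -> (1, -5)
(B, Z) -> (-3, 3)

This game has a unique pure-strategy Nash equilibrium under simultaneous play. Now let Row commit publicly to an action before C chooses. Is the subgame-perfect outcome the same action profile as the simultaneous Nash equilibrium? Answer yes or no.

yes

C best-responds to each possible Row move:
- T → C plays Y (best of 6, -2, 9, -2); Row gets 6.
- M → C plays Z (best of 7, 5, 4, 10); Row gets 5.
- B → C plays X (best of 4, 5, -5, 3); Row gets 2.
Maximizing over 6, 5, 2, Row chooses T. Subgame-perfect outcome: (T, Y) with payoffs (6, 9).
Under simultaneous play:
Row's best replies: W→T; X→T; Y→T; Z→T.
C's best replies: T→Y; M→Z; B→X.
Only (T, Y) has each player best-responding; Nash payoffs (6, 9).
Sequential outcome (T, Y) coincides with the Nash profile (T, Y).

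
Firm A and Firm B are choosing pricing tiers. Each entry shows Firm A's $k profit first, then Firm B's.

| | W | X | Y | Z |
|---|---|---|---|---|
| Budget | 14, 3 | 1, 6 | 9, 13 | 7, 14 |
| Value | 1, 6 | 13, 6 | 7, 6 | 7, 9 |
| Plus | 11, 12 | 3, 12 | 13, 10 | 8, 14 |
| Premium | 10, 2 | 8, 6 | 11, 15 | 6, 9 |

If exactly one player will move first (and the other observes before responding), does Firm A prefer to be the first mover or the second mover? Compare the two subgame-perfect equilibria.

If Firm A leads: Firm B's best replies are Budget→Z, Value→Z, Plus→Z, Premium→Y; Firm A's induced payoffs 7, 7, 8, 11; outcome (Premium, Y), payoffs (11, 15).
If Firm B leads: Firm A's best replies are W→Budget, X→Value, Y→Plus, Z→Plus; Firm B's induced payoffs 3, 6, 10, 14; outcome (Plus, Z), payoffs (8, 14).
Firm A gets 11 moving first and 8 moving second, so Firm A prefers to move first.

first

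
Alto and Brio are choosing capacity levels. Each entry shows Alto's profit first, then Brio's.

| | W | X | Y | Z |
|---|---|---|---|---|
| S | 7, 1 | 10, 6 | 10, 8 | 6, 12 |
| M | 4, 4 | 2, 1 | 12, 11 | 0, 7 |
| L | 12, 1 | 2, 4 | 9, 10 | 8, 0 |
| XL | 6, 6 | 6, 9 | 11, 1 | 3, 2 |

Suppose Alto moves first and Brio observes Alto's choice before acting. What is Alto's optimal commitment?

M

Backward induction with Alto moving first.
- S → Brio plays Z (best of 1, 6, 8, 12); Alto gets 6.
- M → Brio plays Y (best of 4, 1, 11, 7); Alto gets 12.
- L → Brio plays Y (best of 1, 4, 10, 0); Alto gets 9.
- XL → Brio plays X (best of 6, 9, 1, 2); Alto gets 6.
Maximizing over 6, 12, 9, 6, Alto chooses M. Subgame-perfect outcome: (M, Y) with payoffs (12, 11).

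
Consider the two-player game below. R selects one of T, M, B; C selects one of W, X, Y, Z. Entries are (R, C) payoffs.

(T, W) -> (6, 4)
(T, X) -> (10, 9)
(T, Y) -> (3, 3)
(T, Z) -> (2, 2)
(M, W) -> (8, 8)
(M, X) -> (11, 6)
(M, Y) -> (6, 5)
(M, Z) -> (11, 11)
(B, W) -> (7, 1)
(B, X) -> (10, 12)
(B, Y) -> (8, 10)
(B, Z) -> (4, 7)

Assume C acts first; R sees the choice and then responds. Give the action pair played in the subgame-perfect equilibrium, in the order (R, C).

Work backward from R's decision.
- W → R plays M (best of 6, 8, 7); C gets 8.
- X → R plays M (best of 10, 11, 10); C gets 6.
- Y → R plays B (best of 3, 6, 8); C gets 10.
- Z → R plays M (best of 2, 11, 4); C gets 11.
Maximizing over 8, 6, 10, 11, C chooses Z. Subgame-perfect outcome: (M, Z) with payoffs (11, 11).

(M, Z)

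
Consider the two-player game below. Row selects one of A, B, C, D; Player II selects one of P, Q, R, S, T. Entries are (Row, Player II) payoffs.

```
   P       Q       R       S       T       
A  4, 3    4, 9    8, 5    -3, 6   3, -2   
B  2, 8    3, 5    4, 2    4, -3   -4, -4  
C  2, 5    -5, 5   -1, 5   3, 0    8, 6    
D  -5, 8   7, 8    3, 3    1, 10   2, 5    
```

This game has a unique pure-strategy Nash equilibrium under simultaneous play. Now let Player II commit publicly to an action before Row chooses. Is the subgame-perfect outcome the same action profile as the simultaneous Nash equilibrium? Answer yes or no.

Work backward from Row's decision.
- P: BR = A, leader payoff 3.
- Q: BR = D, leader payoff 8.
- R: BR = A, leader payoff 5.
- S: BR = B, leader payoff -3.
- T: BR = C, leader payoff 6.
Maximizing over 3, 8, 5, -3, 6, Player II chooses Q. Subgame-perfect outcome: (D, Q) with payoffs (7, 8).
Now find the simultaneous Nash equilibrium.
Row's best replies: P→A; Q→D; R→A; S→B; T→C.
Player II's best replies: A→Q; B→P; C→T; D→S.
Only (C, T) has each player best-responding; Nash payoffs (8, 6).
Sequential outcome (D, Q) differs from the Nash profile (C, T).

no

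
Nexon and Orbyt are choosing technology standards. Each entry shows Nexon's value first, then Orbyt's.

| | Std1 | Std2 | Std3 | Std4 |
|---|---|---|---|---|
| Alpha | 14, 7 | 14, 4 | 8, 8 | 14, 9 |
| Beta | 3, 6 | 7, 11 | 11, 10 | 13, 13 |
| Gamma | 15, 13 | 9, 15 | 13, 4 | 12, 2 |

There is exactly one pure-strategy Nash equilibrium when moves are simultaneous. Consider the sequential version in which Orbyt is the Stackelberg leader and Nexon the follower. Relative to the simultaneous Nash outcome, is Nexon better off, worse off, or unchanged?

Solve by backward induction (Orbyt leads).
- Std1: Nexon compares 14, 3, 15 and picks Gamma; Orbyt would get 13.
- Std2: Nexon compares 14, 7, 9 and picks Alpha; Orbyt would get 4.
- Std3: Nexon compares 8, 11, 13 and picks Gamma; Orbyt would get 4.
- Std4: Nexon compares 14, 13, 12 and picks Alpha; Orbyt would get 9.
Orbyt's induced payoffs are 13, 4, 4, 9, so Orbyt commits to Std1. Subgame-perfect outcome: (Gamma, Std1) with payoffs (15, 13).
Under simultaneous play:
Nexon's best replies: Std1→Gamma; Std2→Alpha; Std3→Gamma; Std4→Alpha.
Orbyt's best replies: Alpha→Std4; Beta→Std4; Gamma→Std2.
The unique mutual best reply is (Alpha, Std4), giving (14, 9).
Nexon earns 15 sequentially versus 14 at the Nash outcome: better off.

better off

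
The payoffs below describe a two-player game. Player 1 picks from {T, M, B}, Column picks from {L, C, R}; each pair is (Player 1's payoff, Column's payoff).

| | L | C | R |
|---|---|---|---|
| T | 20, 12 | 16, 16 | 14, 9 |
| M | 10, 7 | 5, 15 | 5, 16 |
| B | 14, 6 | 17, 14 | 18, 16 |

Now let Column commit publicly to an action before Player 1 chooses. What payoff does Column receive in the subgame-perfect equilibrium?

16

Player 1 best-responds to each possible Column move:
- L: Player 1 compares 20, 10, 14 and picks T; Column would get 12.
- C: Player 1 compares 16, 5, 17 and picks B; Column would get 14.
- R: Player 1 compares 14, 5, 18 and picks B; Column would get 16.
Among 12, 14, 16, the best is 16 at R. Subgame-perfect outcome: (B, R) with payoffs (18, 16).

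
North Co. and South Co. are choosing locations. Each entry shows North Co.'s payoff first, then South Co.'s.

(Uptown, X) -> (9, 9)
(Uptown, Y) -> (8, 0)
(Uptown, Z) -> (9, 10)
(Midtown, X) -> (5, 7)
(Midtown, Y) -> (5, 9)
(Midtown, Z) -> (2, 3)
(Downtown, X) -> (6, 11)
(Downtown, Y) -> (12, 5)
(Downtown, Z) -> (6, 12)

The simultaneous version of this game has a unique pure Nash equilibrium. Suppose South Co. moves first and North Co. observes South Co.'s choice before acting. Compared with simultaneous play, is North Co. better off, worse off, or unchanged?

unchanged

Solve by backward induction (South Co. leads).
- X → North Co. plays Uptown (best of 9, 5, 6); South Co. gets 9.
- Y → North Co. plays Downtown (best of 8, 5, 12); South Co. gets 5.
- Z → North Co. plays Uptown (best of 9, 2, 6); South Co. gets 10.
Among 9, 5, 10, the best is 10 at Z. Subgame-perfect outcome: (Uptown, Z) with payoffs (9, 10).
For the simultaneous game, intersect best replies.
North Co.'s best replies: X→Uptown; Y→Downtown; Z→Uptown.
South Co.'s best replies: Uptown→Z; Midtown→Y; Downtown→Z.
Only (Uptown, Z) has each player best-responding; Nash payoffs (9, 10).
North Co. earns 9 sequentially versus 9 at the Nash outcome: unchanged.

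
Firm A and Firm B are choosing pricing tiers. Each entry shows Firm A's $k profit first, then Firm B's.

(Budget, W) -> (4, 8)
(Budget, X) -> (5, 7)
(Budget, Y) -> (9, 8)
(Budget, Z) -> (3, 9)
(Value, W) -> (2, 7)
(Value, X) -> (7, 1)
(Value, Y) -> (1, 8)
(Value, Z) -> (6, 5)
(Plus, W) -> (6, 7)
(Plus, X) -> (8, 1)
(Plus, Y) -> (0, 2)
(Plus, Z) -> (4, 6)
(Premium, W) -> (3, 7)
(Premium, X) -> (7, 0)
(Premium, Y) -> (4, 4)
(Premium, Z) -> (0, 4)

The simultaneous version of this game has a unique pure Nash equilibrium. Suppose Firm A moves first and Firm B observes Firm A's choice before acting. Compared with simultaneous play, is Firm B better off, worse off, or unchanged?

unchanged

Backward induction with Firm A moving first.
- Budget: Firm B compares 8, 7, 8, 9 and picks Z; Firm A would get 3.
- Value: Firm B compares 7, 1, 8, 5 and picks Y; Firm A would get 1.
- Plus: Firm B compares 7, 1, 2, 6 and picks W; Firm A would get 6.
- Premium: Firm B compares 7, 0, 4, 4 and picks W; Firm A would get 3.
Among 3, 1, 6, 3, the best is 6 at Plus. Subgame-perfect outcome: (Plus, W) with payoffs (6, 7).
Under simultaneous play:
Firm A's best replies: W→Plus; X→Plus; Y→Budget; Z→Value.
Firm B's best replies: Budget→Z; Value→Y; Plus→W; Premium→W.
The unique mutual best reply is (Plus, W), giving (6, 7).
Firm B earns 7 sequentially versus 7 at the Nash outcome: unchanged.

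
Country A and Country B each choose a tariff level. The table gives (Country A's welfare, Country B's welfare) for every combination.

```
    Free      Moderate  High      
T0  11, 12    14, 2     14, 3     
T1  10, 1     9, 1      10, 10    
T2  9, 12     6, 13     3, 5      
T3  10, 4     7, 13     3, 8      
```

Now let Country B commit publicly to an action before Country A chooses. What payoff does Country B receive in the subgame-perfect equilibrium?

12

Backward induction with Country B moving first.
- Free: BR = T0, leader payoff 12.
- Moderate: BR = T0, leader payoff 2.
- High: BR = T0, leader payoff 3.
Among 12, 2, 3, the best is 12 at Free. Subgame-perfect outcome: (T0, Free) with payoffs (11, 12).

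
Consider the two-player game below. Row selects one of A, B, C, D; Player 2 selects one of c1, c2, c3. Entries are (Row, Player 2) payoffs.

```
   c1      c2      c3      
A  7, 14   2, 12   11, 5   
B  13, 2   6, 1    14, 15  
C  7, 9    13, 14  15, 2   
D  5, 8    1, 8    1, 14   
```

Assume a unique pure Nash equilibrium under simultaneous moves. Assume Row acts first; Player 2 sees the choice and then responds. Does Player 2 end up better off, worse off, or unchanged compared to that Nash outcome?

Solve by backward induction (Row leads).
- A → Player 2 plays c1 (best of 14, 12, 5); Row gets 7.
- B → Player 2 plays c3 (best of 2, 1, 15); Row gets 14.
- C → Player 2 plays c2 (best of 9, 14, 2); Row gets 13.
- D → Player 2 plays c3 (best of 8, 8, 14); Row gets 1.
Row's induced payoffs are 7, 14, 13, 1, so Row commits to B. Subgame-perfect outcome: (B, c3) with payoffs (14, 15).
Under simultaneous play:
Row's best replies: c1→B; c2→C; c3→C.
Player 2's best replies: A→c1; B→c3; C→c2; D→c3.
The unique mutual best reply is (C, c2), giving (13, 14).
Player 2 earns 15 sequentially versus 14 at the Nash outcome: better off.

better off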